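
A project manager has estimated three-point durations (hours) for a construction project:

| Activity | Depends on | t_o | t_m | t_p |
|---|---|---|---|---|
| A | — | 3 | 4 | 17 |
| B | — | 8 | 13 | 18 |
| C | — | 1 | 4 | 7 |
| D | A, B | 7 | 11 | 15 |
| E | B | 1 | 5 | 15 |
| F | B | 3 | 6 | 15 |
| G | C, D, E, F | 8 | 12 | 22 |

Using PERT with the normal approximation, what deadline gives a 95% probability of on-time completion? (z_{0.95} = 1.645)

42.2 hours

te_A = (3 + 4·4 + 17)/6 = 36/6 = 6; σ²_A = ((17−3)/6)² = 5.444
te_B = (8 + 4·13 + 18)/6 = 78/6 = 13; σ²_B = ((18−8)/6)² = 2.778
te_C = (1 + 4·4 + 7)/6 = 24/6 = 4; σ²_C = ((7−1)/6)² = 1.000
te_D = (7 + 4·11 + 15)/6 = 66/6 = 11; σ²_D = ((15−7)/6)² = 1.778
te_E = (1 + 4·5 + 15)/6 = 36/6 = 6; σ²_E = ((15−1)/6)² = 5.444
te_F = (3 + 4·6 + 15)/6 = 42/6 = 7; σ²_F = ((15−3)/6)² = 4.000
te_G = (8 + 4·12 + 22)/6 = 78/6 = 13; σ²_G = ((22−8)/6)² = 5.444

Forward pass:
ES_A = 0; EF_A = 6
ES_B = 0; EF_B = 13
ES_C = 0; EF_C = 4
ES_D = max(EF_A=6, EF_B=13) = 13; EF_D = 13+11 = 24
ES_E = 13; EF_E = 13+6 = 19
ES_F = 13; EF_F = 13+7 = 20
ES_G = max(EF_C=4, EF_D=24, EF_E=19, EF_F=20) = 24; EF_G = 24+13 = 37
Expected project duration μ = 37 hours. Critical path: B → D → G.

Variance along critical path = 2.778 + 1.778 + 5.444 = 10.000; σ = 3.162 hours.
D = μ + z·σ = 37 + 1.645·3.162 = 42.2 hours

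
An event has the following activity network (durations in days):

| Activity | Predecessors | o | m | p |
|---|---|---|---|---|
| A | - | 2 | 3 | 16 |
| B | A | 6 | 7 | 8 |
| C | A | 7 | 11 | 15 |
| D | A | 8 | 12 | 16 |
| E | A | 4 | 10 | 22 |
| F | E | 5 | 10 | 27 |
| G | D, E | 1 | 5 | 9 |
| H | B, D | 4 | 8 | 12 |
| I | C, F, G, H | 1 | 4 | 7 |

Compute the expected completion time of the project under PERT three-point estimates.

32 days

te_A = (2 + 4·3 + 16)/6 = 30/6 = 5
te_B = (6 + 4·7 + 8)/6 = 42/6 = 7
te_C = (7 + 4·11 + 15)/6 = 66/6 = 11
te_D = (8 + 4·12 + 16)/6 = 72/6 = 12
te_E = (4 + 4·10 + 22)/6 = 66/6 = 11
te_F = (5 + 4·10 + 27)/6 = 72/6 = 12
te_G = (1 + 4·5 + 9)/6 = 30/6 = 5
te_H = (4 + 4·8 + 12)/6 = 48/6 = 8
te_I = (1 + 4·4 + 7)/6 = 24/6 = 4

Forward pass:
ES_A = 0; EF_A = 5
ES_B = 5; EF_B = 5+7 = 12
ES_C = 5; EF_C = 5+11 = 16
ES_D = 5; EF_D = 5+12 = 17
ES_E = 5; EF_E = 5+11 = 16
ES_F = 16; EF_F = 16+12 = 28
ES_G = max(EF_D=17, EF_E=16) = 17; EF_G = 17+5 = 22
ES_H = max(EF_B=12, EF_D=17) = 17; EF_H = 17+8 = 25
ES_I = max(EF_C=16, EF_F=28, EF_G=22, EF_H=25) = 28; EF_I = 28+4 = 32
Expected project duration μ = 32 days. Critical path: A → E → F → I.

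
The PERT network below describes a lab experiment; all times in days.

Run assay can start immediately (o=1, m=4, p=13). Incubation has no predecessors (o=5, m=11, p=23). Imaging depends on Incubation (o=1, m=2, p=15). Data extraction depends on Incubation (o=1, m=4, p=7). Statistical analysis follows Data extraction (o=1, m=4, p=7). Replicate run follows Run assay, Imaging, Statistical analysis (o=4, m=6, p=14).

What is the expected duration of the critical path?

27 days

te_Run assay = (1 + 4·4 + 13)/6 = 30/6 = 5
te_Incubation = (5 + 4·11 + 23)/6 = 72/6 = 12
te_Imaging = (1 + 4·2 + 15)/6 = 24/6 = 4
te_Data extraction = (1 + 4·4 + 7)/6 = 24/6 = 4
te_Statistical analysis = (1 + 4·4 + 7)/6 = 24/6 = 4
te_Replicate run = (4 + 4·6 + 14)/6 = 42/6 = 7

Forward pass:
ES_Run assay = 0; EF_Run assay = 5
ES_Incubation = 0; EF_Incubation = 12
ES_Imaging = 12; EF_Imaging = 12+4 = 16
ES_Data extraction = 12; EF_Data extraction = 12+4 = 16
ES_Statistical analysis = 16; EF_Statistical analysis = 16+4 = 20
ES_Replicate run = max(EF_Run assay=5, EF_Imaging=16, EF_Statistical analysis=20) = 20; EF_Replicate run = 20+7 = 27
Expected project duration μ = 27 days. Critical path: Incubation → Data extraction → Statistical analysis → Replicate run.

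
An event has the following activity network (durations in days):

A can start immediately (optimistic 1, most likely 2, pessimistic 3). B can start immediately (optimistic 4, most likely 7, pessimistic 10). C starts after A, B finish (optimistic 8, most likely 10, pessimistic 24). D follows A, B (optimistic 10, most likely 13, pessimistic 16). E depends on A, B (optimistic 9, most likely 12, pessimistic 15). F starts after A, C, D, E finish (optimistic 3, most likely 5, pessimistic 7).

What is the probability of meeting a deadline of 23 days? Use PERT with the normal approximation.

te_A = (1 + 4·2 + 3)/6 = 12/6 = 2; σ²_A = ((3−1)/6)² = 0.111
te_B = (4 + 4·7 + 10)/6 = 42/6 = 7; σ²_B = ((10−4)/6)² = 1.000
te_C = (8 + 4·10 + 24)/6 = 72/6 = 12; σ²_C = ((24−8)/6)² = 7.111
te_D = (10 + 4·13 + 16)/6 = 78/6 = 13; σ²_D = ((16−10)/6)² = 1.000
te_E = (9 + 4·12 + 15)/6 = 72/6 = 12; σ²_E = ((15−9)/6)² = 1.000
te_F = (3 + 4·5 + 7)/6 = 30/6 = 5; σ²_F = ((7−3)/6)² = 0.444

Forward pass:
ES_A = 0; EF_A = 2
ES_B = 0; EF_B = 7
ES_C = max(EF_A=2, EF_B=7) = 7; EF_C = 7+12 = 19
ES_D = max(EF_A=2, EF_B=7) = 7; EF_D = 7+13 = 20
ES_E = max(EF_A=2, EF_B=7) = 7; EF_E = 7+12 = 19
ES_F = max(EF_A=2, EF_C=19, EF_D=20, EF_E=19) = 20; EF_F = 20+5 = 25
Expected project duration μ = 25 days. Critical path: B → D → F.

Variance along critical path = 1.000 + 1.000 + 0.444 = 2.444; σ = √2.444 = 1.563 days.
Z = (23 − 25) / 1.563 = -1.279
P(T ≤ 23) = Φ(-1.279) ≈ 0.100

0.100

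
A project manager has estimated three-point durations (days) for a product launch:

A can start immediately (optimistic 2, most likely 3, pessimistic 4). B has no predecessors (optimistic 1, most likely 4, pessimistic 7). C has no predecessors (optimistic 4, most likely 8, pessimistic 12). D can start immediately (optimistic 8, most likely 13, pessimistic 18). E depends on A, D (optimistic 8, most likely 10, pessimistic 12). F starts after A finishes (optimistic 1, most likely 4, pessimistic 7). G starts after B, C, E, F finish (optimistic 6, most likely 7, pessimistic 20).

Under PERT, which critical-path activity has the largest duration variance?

te_A = (2 + 4·3 + 4)/6 = 18/6 = 3; σ²_A = ((4−2)/6)² = 0.111
te_B = (1 + 4·4 + 7)/6 = 24/6 = 4; σ²_B = ((7−1)/6)² = 1.000
te_C = (4 + 4·8 + 12)/6 = 48/6 = 8; σ²_C = ((12−4)/6)² = 1.778
te_D = (8 + 4·13 + 18)/6 = 78/6 = 13; σ²_D = ((18−8)/6)² = 2.778
te_E = (8 + 4·10 + 12)/6 = 60/6 = 10; σ²_E = ((12−8)/6)² = 0.444
te_F = (1 + 4·4 + 7)/6 = 24/6 = 4; σ²_F = ((7−1)/6)² = 1.000
te_G = (6 + 4·7 + 20)/6 = 54/6 = 9; σ²_G = ((20−6)/6)² = 5.444

Forward pass:
ES_A = 0; EF_A = 3
ES_B = 0; EF_B = 4
ES_C = 0; EF_C = 8
ES_D = 0; EF_D = 13
ES_E = max(EF_A=3, EF_D=13) = 13; EF_E = 13+10 = 23
ES_F = 3; EF_F = 3+4 = 7
ES_G = max(EF_B=4, EF_C=8, EF_E=23, EF_F=7) = 23; EF_G = 23+9 = 32
Expected project duration μ = 32 days. Critical path: D → E → G.

Variances on critical path: σ²_D=2.778, σ²_E=0.444, σ²_G=5.444.
Largest is σ²_G = 5.444.

G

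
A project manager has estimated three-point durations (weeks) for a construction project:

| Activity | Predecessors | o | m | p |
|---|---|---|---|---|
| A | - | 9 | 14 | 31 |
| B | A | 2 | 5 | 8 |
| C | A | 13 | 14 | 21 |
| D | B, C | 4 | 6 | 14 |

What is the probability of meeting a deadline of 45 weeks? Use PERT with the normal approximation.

te_A = (9 + 4·14 + 31)/6 = 96/6 = 16; σ²_A = ((31−9)/6)² = 13.444
te_B = (2 + 4·5 + 8)/6 = 30/6 = 5; σ²_B = ((8−2)/6)² = 1.000
te_C = (13 + 4·14 + 21)/6 = 90/6 = 15; σ²_C = ((21−13)/6)² = 1.778
te_D = (4 + 4·6 + 14)/6 = 42/6 = 7; σ²_D = ((14−4)/6)² = 2.778

Forward pass:
ES_A = 0; EF_A = 16
ES_B = 16; EF_B = 16+5 = 21
ES_C = 16; EF_C = 16+15 = 31
ES_D = max(EF_B=21, EF_C=31) = 31; EF_D = 31+7 = 38
Expected project duration μ = 38 weeks. Critical path: A → C → D.

Variance along critical path = 13.444 + 1.778 + 2.778 = 18.000; σ = √18.000 = 4.243 weeks.
Z = (45 − 38) / 4.243 = 1.650
P(T ≤ 45) = Φ(1.650) ≈ 0.951

0.951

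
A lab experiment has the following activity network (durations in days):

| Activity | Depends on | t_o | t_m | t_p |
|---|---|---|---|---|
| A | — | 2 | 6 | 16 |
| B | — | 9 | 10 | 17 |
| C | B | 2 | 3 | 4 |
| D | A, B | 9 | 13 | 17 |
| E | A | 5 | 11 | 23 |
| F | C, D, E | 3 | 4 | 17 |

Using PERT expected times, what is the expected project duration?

te_A = (2 + 4·6 + 16)/6 = 42/6 = 7
te_B = (9 + 4·10 + 17)/6 = 66/6 = 11
te_C = (2 + 4·3 + 4)/6 = 18/6 = 3
te_D = (9 + 4·13 + 17)/6 = 78/6 = 13
te_E = (5 + 4·11 + 23)/6 = 72/6 = 12
te_F = (3 + 4·4 + 17)/6 = 36/6 = 6

Forward pass:
ES_A = 0; EF_A = 7
ES_B = 0; EF_B = 11
ES_C = 11; EF_C = 11+3 = 14
ES_D = max(EF_A=7, EF_B=11) = 11; EF_D = 11+13 = 24
ES_E = 7; EF_E = 7+12 = 19
ES_F = max(EF_C=14, EF_D=24, EF_E=19) = 24; EF_F = 24+6 = 30
Expected project duration μ = 30 days. Critical path: B → D → F.

30 days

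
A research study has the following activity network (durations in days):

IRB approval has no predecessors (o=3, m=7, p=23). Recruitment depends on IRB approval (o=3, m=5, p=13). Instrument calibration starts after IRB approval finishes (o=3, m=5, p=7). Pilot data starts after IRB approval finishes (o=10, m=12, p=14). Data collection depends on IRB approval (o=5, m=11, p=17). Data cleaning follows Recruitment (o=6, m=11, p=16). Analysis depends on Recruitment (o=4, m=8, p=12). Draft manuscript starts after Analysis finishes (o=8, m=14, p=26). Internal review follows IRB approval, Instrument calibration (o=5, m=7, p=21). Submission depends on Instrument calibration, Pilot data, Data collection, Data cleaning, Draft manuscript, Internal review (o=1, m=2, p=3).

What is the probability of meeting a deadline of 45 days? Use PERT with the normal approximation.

te_IRB approval = (3 + 4·7 + 23)/6 = 54/6 = 9; σ²_IRB approval = ((23−3)/6)² = 11.111
te_Recruitment = (3 + 4·5 + 13)/6 = 36/6 = 6; σ²_Recruitment = ((13−3)/6)² = 2.778
te_Instrument calibration = (3 + 4·5 + 7)/6 = 30/6 = 5; σ²_Instrument calibration = ((7−3)/6)² = 0.444
te_Pilot data = (10 + 4·12 + 14)/6 = 72/6 = 12; σ²_Pilot data = ((14−10)/6)² = 0.444
te_Data collection = (5 + 4·11 + 17)/6 = 66/6 = 11; σ²_Data collection = ((17−5)/6)² = 4.000
te_Data cleaning = (6 + 4·11 + 16)/6 = 66/6 = 11; σ²_Data cleaning = ((16−6)/6)² = 2.778
te_Analysis = (4 + 4·8 + 12)/6 = 48/6 = 8; σ²_Analysis = ((12−4)/6)² = 1.778
te_Draft manuscript = (8 + 4·14 + 26)/6 = 90/6 = 15; σ²_Draft manuscript = ((26−8)/6)² = 9.000
te_Internal review = (5 + 4·7 + 21)/6 = 54/6 = 9; σ²_Internal review = ((21−5)/6)² = 7.111
te_Submission = (1 + 4·2 + 3)/6 = 12/6 = 2; σ²_Submission = ((3−1)/6)² = 0.111

Forward pass:
ES_IRB approval = 0; EF_IRB approval = 9
ES_Recruitment = 9; EF_Recruitment = 9+6 = 15
ES_Instrument calibration = 9; EF_Instrument calibration = 9+5 = 14
ES_Pilot data = 9; EF_Pilot data = 9+12 = 21
ES_Data collection = 9; EF_Data collection = 9+11 = 20
ES_Data cleaning = 15; EF_Data cleaning = 15+11 = 26
ES_Analysis = 15; EF_Analysis = 15+8 = 23
ES_Draft manuscript = 23; EF_Draft manuscript = 23+15 = 38
ES_Internal review = max(EF_IRB approval=9, EF_Instrument calibration=14) = 14; EF_Internal review = 14+9 = 23
ES_Submission = max(EF_Instrument calibration=14, EF_Pilot data=21, EF_Data collection=20, EF_Data cleaning=26, EF_Draft manuscript=38, EF_Internal review=23) = 38; EF_Submission = 38+2 = 40
Expected project duration μ = 40 days. Critical path: IRB approval → Recruitment → Analysis → Draft manuscript → Submission.

Variance along critical path = 11.111 + 2.778 + 1.778 + 9.000 + 0.111 = 24.778; σ = √24.778 = 4.978 days.
Z = (45 − 40) / 4.978 = 1.004
P(T ≤ 45) = Φ(1.004) ≈ 0.842

0.842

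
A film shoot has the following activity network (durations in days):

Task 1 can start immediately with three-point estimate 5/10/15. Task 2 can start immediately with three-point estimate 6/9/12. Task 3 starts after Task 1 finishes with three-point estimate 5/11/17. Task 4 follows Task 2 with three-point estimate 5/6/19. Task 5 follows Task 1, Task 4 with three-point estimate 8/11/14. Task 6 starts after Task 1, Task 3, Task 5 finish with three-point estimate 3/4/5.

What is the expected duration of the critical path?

32 days

te_Task 1 = (5 + 4·10 + 15)/6 = 60/6 = 10
te_Task 2 = (6 + 4·9 + 12)/6 = 54/6 = 9
te_Task 3 = (5 + 4·11 + 17)/6 = 66/6 = 11
te_Task 4 = (5 + 4·6 + 19)/6 = 48/6 = 8
te_Task 5 = (8 + 4·11 + 14)/6 = 66/6 = 11
te_Task 6 = (3 + 4·4 + 5)/6 = 24/6 = 4

Forward pass:
ES_Task 1 = 0; EF_Task 1 = 10
ES_Task 2 = 0; EF_Task 2 = 9
ES_Task 3 = 10; EF_Task 3 = 10+11 = 21
ES_Task 4 = 9; EF_Task 4 = 9+8 = 17
ES_Task 5 = max(EF_Task 1=10, EF_Task 4=17) = 17; EF_Task 5 = 17+11 = 28
ES_Task 6 = max(EF_Task 1=10, EF_Task 3=21, EF_Task 5=28) = 28; EF_Task 6 = 28+4 = 32
Expected project duration μ = 32 days. Critical path: Task 2 → Task 4 → Task 5 → Task 6.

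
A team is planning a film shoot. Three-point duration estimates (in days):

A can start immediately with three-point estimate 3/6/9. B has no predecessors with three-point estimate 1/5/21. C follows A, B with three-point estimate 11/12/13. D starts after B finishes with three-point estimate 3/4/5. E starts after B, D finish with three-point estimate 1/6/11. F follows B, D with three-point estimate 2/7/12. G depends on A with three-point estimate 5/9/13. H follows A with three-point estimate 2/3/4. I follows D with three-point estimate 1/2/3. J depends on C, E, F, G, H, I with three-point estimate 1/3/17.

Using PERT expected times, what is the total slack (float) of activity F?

te_A = (3 + 4·6 + 9)/6 = 36/6 = 6
te_B = (1 + 4·5 + 21)/6 = 42/6 = 7
te_C = (11 + 4·12 + 13)/6 = 72/6 = 12
te_D = (3 + 4·4 + 5)/6 = 24/6 = 4
te_E = (1 + 4·6 + 11)/6 = 36/6 = 6
te_F = (2 + 4·7 + 12)/6 = 42/6 = 7
te_G = (5 + 4·9 + 13)/6 = 54/6 = 9
te_H = (2 + 4·3 + 4)/6 = 18/6 = 3
te_I = (1 + 4·2 + 3)/6 = 12/6 = 2
te_J = (1 + 4·3 + 17)/6 = 30/6 = 5

Forward pass:
ES_A = 0; EF_A = 6
ES_B = 0; EF_B = 7
ES_C = max(EF_A=6, EF_B=7) = 7; EF_C = 7+12 = 19
ES_D = 7; EF_D = 7+4 = 11
ES_E = max(EF_B=7, EF_D=11) = 11; EF_E = 11+6 = 17
ES_F = max(EF_B=7, EF_D=11) = 11; EF_F = 11+7 = 18
ES_G = 6; EF_G = 6+9 = 15
ES_H = 6; EF_H = 6+3 = 9
ES_I = 11; EF_I = 11+2 = 13
ES_J = max(EF_C=19, EF_E=17, EF_F=18, EF_G=15, EF_H=9, EF_I=13) = 19; EF_J = 19+5 = 24
Expected project duration μ = 24 days. Critical path: B → C → J.

Backward pass:
LF_J = 24; LS_J = 24−5 = 19
LF_I = LS_J = 19; LS_I = 19−2 = 17
LF_H = LS_J = 19; LS_H = 19−3 = 16
LF_G = LS_J = 19; LS_G = 19−9 = 10
LF_F = LS_J = 19; LS_F = 19−7 = 12
LF_E = LS_J = 19; LS_E = 19−6 = 13
LF_D = min(LS_E=13, LS_F=12, LS_I=17) = 12; LS_D = 12−4 = 8
LF_C = LS_J = 19; LS_C = 19−12 = 7
LF_B = min(LS_C=7, LS_D=8, LS_E=13, LS_F=12) = 7; LS_B = 7−7 = 0
LF_A = min(LS_C=7, LS_G=10, LS_H=16) = 7; LS_A = 7−6 = 1
Slack_F = LS_F − ES_F = 12 − 11 = 1

1 days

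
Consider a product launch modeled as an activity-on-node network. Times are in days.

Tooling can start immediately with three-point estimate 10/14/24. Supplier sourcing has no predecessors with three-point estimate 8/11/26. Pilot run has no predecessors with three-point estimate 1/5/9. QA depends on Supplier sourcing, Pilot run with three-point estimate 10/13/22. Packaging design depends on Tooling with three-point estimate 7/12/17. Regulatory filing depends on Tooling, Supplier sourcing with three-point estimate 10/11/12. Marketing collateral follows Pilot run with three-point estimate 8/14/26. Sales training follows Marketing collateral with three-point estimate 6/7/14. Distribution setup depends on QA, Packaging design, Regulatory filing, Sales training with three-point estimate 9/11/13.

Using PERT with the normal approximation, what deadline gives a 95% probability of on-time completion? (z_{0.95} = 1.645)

te_Tooling = (10 + 4·14 + 24)/6 = 90/6 = 15; σ²_Tooling = ((24−10)/6)² = 5.444
te_Supplier sourcing = (8 + 4·11 + 26)/6 = 78/6 = 13; σ²_Supplier sourcing = ((26−8)/6)² = 9.000
te_Pilot run = (1 + 4·5 + 9)/6 = 30/6 = 5; σ²_Pilot run = ((9−1)/6)² = 1.778
te_QA = (10 + 4·13 + 22)/6 = 84/6 = 14; σ²_QA = ((22−10)/6)² = 4.000
te_Packaging design = (7 + 4·12 + 17)/6 = 72/6 = 12; σ²_Packaging design = ((17−7)/6)² = 2.778
te_Regulatory filing = (10 + 4·11 + 12)/6 = 66/6 = 11; σ²_Regulatory filing = ((12−10)/6)² = 0.111
te_Marketing collateral = (8 + 4·14 + 26)/6 = 90/6 = 15; σ²_Marketing collateral = ((26−8)/6)² = 9.000
te_Sales training = (6 + 4·7 + 14)/6 = 48/6 = 8; σ²_Sales training = ((14−6)/6)² = 1.778
te_Distribution setup = (9 + 4·11 + 13)/6 = 66/6 = 11; σ²_Distribution setup = ((13−9)/6)² = 0.444

Forward pass:
ES_Tooling = 0; EF_Tooling = 15
ES_Supplier sourcing = 0; EF_Supplier sourcing = 13
ES_Pilot run = 0; EF_Pilot run = 5
ES_QA = max(EF_Supplier sourcing=13, EF_Pilot run=5) = 13; EF_QA = 13+14 = 27
ES_Packaging design = 15; EF_Packaging design = 15+12 = 27
ES_Regulatory filing = max(EF_Tooling=15, EF_Supplier sourcing=13) = 15; EF_Regulatory filing = 15+11 = 26
ES_Marketing collateral = 5; EF_Marketing collateral = 5+15 = 20
ES_Sales training = 20; EF_Sales training = 20+8 = 28
ES_Distribution setup = max(EF_QA=27, EF_Packaging design=27, EF_Regulatory filing=26, EF_Sales training=28) = 28; EF_Distribution setup = 28+11 = 39
Expected project duration μ = 39 days. Critical path: Pilot run → Marketing collateral → Sales training → Distribution setup.

Variance along critical path = 1.778 + 9.000 + 1.778 + 0.444 = 13.000; σ = 3.606 days.
D = μ + z·σ = 39 + 1.645·3.606 = 44.9 days

44.9 days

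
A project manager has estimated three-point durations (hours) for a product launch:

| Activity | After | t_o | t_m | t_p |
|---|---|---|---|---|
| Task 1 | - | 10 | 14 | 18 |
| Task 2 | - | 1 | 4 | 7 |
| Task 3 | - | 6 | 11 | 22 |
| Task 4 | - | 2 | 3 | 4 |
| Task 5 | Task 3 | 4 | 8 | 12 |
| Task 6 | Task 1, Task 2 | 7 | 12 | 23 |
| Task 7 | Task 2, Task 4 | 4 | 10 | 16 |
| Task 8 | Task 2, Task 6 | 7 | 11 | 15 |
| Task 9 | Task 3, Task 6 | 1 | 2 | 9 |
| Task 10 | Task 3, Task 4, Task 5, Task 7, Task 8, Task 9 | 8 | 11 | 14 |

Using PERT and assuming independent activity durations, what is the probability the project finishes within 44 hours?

te_Task 1 = (10 + 4·14 + 18)/6 = 84/6 = 14; σ²_Task 1 = ((18−10)/6)² = 1.778
te_Task 2 = (1 + 4·4 + 7)/6 = 24/6 = 4; σ²_Task 2 = ((7−1)/6)² = 1.000
te_Task 3 = (6 + 4·11 + 22)/6 = 72/6 = 12; σ²_Task 3 = ((22−6)/6)² = 7.111
te_Task 4 = (2 + 4·3 + 4)/6 = 18/6 = 3; σ²_Task 4 = ((4−2)/6)² = 0.111
te_Task 5 = (4 + 4·8 + 12)/6 = 48/6 = 8; σ²_Task 5 = ((12−4)/6)² = 1.778
te_Task 6 = (7 + 4·12 + 23)/6 = 78/6 = 13; σ²_Task 6 = ((23−7)/6)² = 7.111
te_Task 7 = (4 + 4·10 + 16)/6 = 60/6 = 10; σ²_Task 7 = ((16−4)/6)² = 4.000
te_Task 8 = (7 + 4·11 + 15)/6 = 66/6 = 11; σ²_Task 8 = ((15−7)/6)² = 1.778
te_Task 9 = (1 + 4·2 + 9)/6 = 18/6 = 3; σ²_Task 9 = ((9−1)/6)² = 1.778
te_Task 10 = (8 + 4·11 + 14)/6 = 66/6 = 11; σ²_Task 10 = ((14−8)/6)² = 1.000

Forward pass:
ES_Task 1 = 0; EF_Task 1 = 14
ES_Task 2 = 0; EF_Task 2 = 4
ES_Task 3 = 0; EF_Task 3 = 12
ES_Task 4 = 0; EF_Task 4 = 3
ES_Task 5 = 12; EF_Task 5 = 12+8 = 20
ES_Task 6 = max(EF_Task 1=14, EF_Task 2=4) = 14; EF_Task 6 = 14+13 = 27
ES_Task 7 = max(EF_Task 2=4, EF_Task 4=3) = 4; EF_Task 7 = 4+10 = 14
ES_Task 8 = max(EF_Task 2=4, EF_Task 6=27) = 27; EF_Task 8 = 27+11 = 38
ES_Task 9 = max(EF_Task 3=12, EF_Task 6=27) = 27; EF_Task 9 = 27+3 = 30
ES_Task 10 = max(EF_Task 3=12, EF_Task 4=3, EF_Task 5=20, EF_Task 7=14, EF_Task 8=38, EF_Task 9=30) = 38; EF_Task 10 = 38+11 = 49
Expected project duration μ = 49 hours. Critical path: Task 1 → Task 6 → Task 8 → Task 10.

Variance along critical path = 1.778 + 7.111 + 1.778 + 1.000 = 11.667; σ = √11.667 = 3.416 hours.
Z = (44 − 49) / 3.416 = -1.464
P(T ≤ 44) = Φ(-1.464) ≈ 0.072

0.072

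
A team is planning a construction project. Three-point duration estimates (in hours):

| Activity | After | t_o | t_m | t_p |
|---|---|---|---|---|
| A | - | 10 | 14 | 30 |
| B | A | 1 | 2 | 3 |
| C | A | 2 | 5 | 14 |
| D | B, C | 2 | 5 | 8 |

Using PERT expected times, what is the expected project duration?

te_A = (10 + 4·14 + 30)/6 = 96/6 = 16
te_B = (1 + 4·2 + 3)/6 = 12/6 = 2
te_C = (2 + 4·5 + 14)/6 = 36/6 = 6
te_D = (2 + 4·5 + 8)/6 = 30/6 = 5

Forward pass:
ES_A = 0; EF_A = 16
ES_B = 16; EF_B = 16+2 = 18
ES_C = 16; EF_C = 16+6 = 22
ES_D = max(EF_B=18, EF_C=22) = 22; EF_D = 22+5 = 27
Expected project duration μ = 27 hours. Critical path: A → C → D.

27 hours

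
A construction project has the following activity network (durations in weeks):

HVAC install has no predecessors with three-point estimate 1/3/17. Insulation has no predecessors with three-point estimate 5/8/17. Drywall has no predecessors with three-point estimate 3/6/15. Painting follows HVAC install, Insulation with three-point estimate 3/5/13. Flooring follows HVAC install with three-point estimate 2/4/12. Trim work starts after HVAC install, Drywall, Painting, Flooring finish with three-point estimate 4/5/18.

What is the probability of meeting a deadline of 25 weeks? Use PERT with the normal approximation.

te_HVAC install = (1 + 4·3 + 17)/6 = 30/6 = 5; σ²_HVAC install = ((17−1)/6)² = 7.111
te_Insulation = (5 + 4·8 + 17)/6 = 54/6 = 9; σ²_Insulation = ((17−5)/6)² = 4.000
te_Drywall = (3 + 4·6 + 15)/6 = 42/6 = 7; σ²_Drywall = ((15−3)/6)² = 4.000
te_Painting = (3 + 4·5 + 13)/6 = 36/6 = 6; σ²_Painting = ((13−3)/6)² = 2.778
te_Flooring = (2 + 4·4 + 12)/6 = 30/6 = 5; σ²_Flooring = ((12−2)/6)² = 2.778
te_Trim work = (4 + 4·5 + 18)/6 = 42/6 = 7; σ²_Trim work = ((18−4)/6)² = 5.444

Forward pass:
ES_HVAC install = 0; EF_HVAC install = 5
ES_Insulation = 0; EF_Insulation = 9
ES_Drywall = 0; EF_Drywall = 7
ES_Painting = max(EF_HVAC install=5, EF_Insulation=9) = 9; EF_Painting = 9+6 = 15
ES_Flooring = 5; EF_Flooring = 5+5 = 10
ES_Trim work = max(EF_HVAC install=5, EF_Drywall=7, EF_Painting=15, EF_Flooring=10) = 15; EF_Trim work = 15+7 = 22
Expected project duration μ = 22 weeks. Critical path: Insulation → Painting → Trim work.

Variance along critical path = 4.000 + 2.778 + 5.444 = 12.222; σ = √12.222 = 3.496 weeks.
Z = (25 − 22) / 3.496 = 0.858
P(T ≤ 25) = Φ(0.858) ≈ 0.805

0.805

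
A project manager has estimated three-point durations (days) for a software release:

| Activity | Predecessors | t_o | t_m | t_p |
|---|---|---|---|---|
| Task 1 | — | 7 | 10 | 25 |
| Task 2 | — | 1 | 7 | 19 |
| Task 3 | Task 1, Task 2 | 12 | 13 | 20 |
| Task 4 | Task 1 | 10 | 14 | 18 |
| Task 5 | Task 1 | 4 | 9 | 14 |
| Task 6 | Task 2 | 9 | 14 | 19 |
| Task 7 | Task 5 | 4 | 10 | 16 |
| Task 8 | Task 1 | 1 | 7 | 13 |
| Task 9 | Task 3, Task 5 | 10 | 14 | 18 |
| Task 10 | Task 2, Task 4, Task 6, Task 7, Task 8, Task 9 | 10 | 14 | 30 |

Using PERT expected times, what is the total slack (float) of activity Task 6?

18 days

te_Task 1 = (7 + 4·10 + 25)/6 = 72/6 = 12
te_Task 2 = (1 + 4·7 + 19)/6 = 48/6 = 8
te_Task 3 = (12 + 4·13 + 20)/6 = 84/6 = 14
te_Task 4 = (10 + 4·14 + 18)/6 = 84/6 = 14
te_Task 5 = (4 + 4·9 + 14)/6 = 54/6 = 9
te_Task 6 = (9 + 4·14 + 19)/6 = 84/6 = 14
te_Task 7 = (4 + 4·10 + 16)/6 = 60/6 = 10
te_Task 8 = (1 + 4·7 + 13)/6 = 42/6 = 7
te_Task 9 = (10 + 4·14 + 18)/6 = 84/6 = 14
te_Task 10 = (10 + 4·14 + 30)/6 = 96/6 = 16

Forward pass:
ES_Task 1 = 0; EF_Task 1 = 12
ES_Task 2 = 0; EF_Task 2 = 8
ES_Task 3 = max(EF_Task 1=12, EF_Task 2=8) = 12; EF_Task 3 = 12+14 = 26
ES_Task 4 = 12; EF_Task 4 = 12+14 = 26
ES_Task 5 = 12; EF_Task 5 = 12+9 = 21
ES_Task 6 = 8; EF_Task 6 = 8+14 = 22
ES_Task 7 = 21; EF_Task 7 = 21+10 = 31
ES_Task 8 = 12; EF_Task 8 = 12+7 = 19
ES_Task 9 = max(EF_Task 3=26, EF_Task 5=21) = 26; EF_Task 9 = 26+14 = 40
ES_Task 10 = max(EF_Task 2=8, EF_Task 4=26, EF_Task 6=22, EF_Task 7=31, EF_Task 8=19, EF_Task 9=40) = 40; EF_Task 10 = 40+16 = 56
Expected project duration μ = 56 days. Critical path: Task 1 → Task 3 → Task 9 → Task 10.

Backward pass:
LF_Task 10 = 56; LS_Task 10 = 56−16 = 40
LF_Task 9 = LS_Task 10 = 40; LS_Task 9 = 40−14 = 26
LF_Task 8 = LS_Task 10 = 40; LS_Task 8 = 40−7 = 33
LF_Task 7 = LS_Task 10 = 40; LS_Task 7 = 40−10 = 30
LF_Task 6 = LS_Task 10 = 40; LS_Task 6 = 40−14 = 26
LF_Task 5 = min(LS_Task 7=30, LS_Task 9=26) = 26; LS_Task 5 = 26−9 = 17
LF_Task 4 = LS_Task 10 = 40; LS_Task 4 = 40−14 = 26
LF_Task 3 = LS_Task 9 = 26; LS_Task 3 = 26−14 = 12
LF_Task 2 = min(LS_Task 3=12, LS_Task 6=26, LS_Task 10=40) = 12; LS_Task 2 = 12−8 = 4
LF_Task 1 = min(LS_Task 3=12, LS_Task 4=26, LS_Task 5=17, LS_Task 8=33) = 12; LS_Task 1 = 12−12 = 0
Slack_Task 6 = LS_Task 6 − ES_Task 6 = 26 − 8 = 18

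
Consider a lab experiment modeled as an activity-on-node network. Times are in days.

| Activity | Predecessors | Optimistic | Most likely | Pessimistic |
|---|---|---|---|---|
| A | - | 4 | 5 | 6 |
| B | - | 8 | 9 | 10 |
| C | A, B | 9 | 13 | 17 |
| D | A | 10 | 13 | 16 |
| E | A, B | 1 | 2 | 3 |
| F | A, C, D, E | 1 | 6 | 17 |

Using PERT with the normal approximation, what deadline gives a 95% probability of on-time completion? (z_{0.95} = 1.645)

te_A = (4 + 4·5 + 6)/6 = 30/6 = 5; σ²_A = ((6−4)/6)² = 0.111
te_B = (8 + 4·9 + 10)/6 = 54/6 = 9; σ²_B = ((10−8)/6)² = 0.111
te_C = (9 + 4·13 + 17)/6 = 78/6 = 13; σ²_C = ((17−9)/6)² = 1.778
te_D = (10 + 4·13 + 16)/6 = 78/6 = 13; σ²_D = ((16−10)/6)² = 1.000
te_E = (1 + 4·2 + 3)/6 = 12/6 = 2; σ²_E = ((3−1)/6)² = 0.111
te_F = (1 + 4·6 + 17)/6 = 42/6 = 7; σ²_F = ((17−1)/6)² = 7.111

Forward pass:
ES_A = 0; EF_A = 5
ES_B = 0; EF_B = 9
ES_C = max(EF_A=5, EF_B=9) = 9; EF_C = 9+13 = 22
ES_D = 5; EF_D = 5+13 = 18
ES_E = max(EF_A=5, EF_B=9) = 9; EF_E = 9+2 = 11
ES_F = max(EF_A=5, EF_C=22, EF_D=18, EF_E=11) = 22; EF_F = 22+7 = 29
Expected project duration μ = 29 days. Critical path: B → C → F.

Variance along critical path = 0.111 + 1.778 + 7.111 = 9.000; σ = 3.000 days.
D = μ + z·σ = 29 + 1.645·3.000 = 33.9 days

33.9 days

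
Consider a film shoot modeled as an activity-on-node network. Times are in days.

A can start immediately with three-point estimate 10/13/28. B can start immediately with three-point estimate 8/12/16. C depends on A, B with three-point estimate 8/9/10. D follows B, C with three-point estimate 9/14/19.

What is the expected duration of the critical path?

38 days

te_A = (10 + 4·13 + 28)/6 = 90/6 = 15
te_B = (8 + 4·12 + 16)/6 = 72/6 = 12
te_C = (8 + 4·9 + 10)/6 = 54/6 = 9
te_D = (9 + 4·14 + 19)/6 = 84/6 = 14

Forward pass:
ES_A = 0; EF_A = 15
ES_B = 0; EF_B = 12
ES_C = max(EF_A=15, EF_B=12) = 15; EF_C = 15+9 = 24
ES_D = max(EF_B=12, EF_C=24) = 24; EF_D = 24+14 = 38
Expected project duration μ = 38 days. Critical path: A → C → D.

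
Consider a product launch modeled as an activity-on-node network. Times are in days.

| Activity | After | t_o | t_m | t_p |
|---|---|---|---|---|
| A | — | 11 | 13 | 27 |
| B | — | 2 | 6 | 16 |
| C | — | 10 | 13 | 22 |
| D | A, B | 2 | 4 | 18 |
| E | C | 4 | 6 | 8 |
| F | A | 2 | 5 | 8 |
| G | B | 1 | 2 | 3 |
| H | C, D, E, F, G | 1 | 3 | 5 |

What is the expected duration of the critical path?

te_A = (11 + 4·13 + 27)/6 = 90/6 = 15
te_B = (2 + 4·6 + 16)/6 = 42/6 = 7
te_C = (10 + 4·13 + 22)/6 = 84/6 = 14
te_D = (2 + 4·4 + 18)/6 = 36/6 = 6
te_E = (4 + 4·6 + 8)/6 = 36/6 = 6
te_F = (2 + 4·5 + 8)/6 = 30/6 = 5
te_G = (1 + 4·2 + 3)/6 = 12/6 = 2
te_H = (1 + 4·3 + 5)/6 = 18/6 = 3

Forward pass:
ES_A = 0; EF_A = 15
ES_B = 0; EF_B = 7
ES_C = 0; EF_C = 14
ES_D = max(EF_A=15, EF_B=7) = 15; EF_D = 15+6 = 21
ES_E = 14; EF_E = 14+6 = 20
ES_F = 15; EF_F = 15+5 = 20
ES_G = 7; EF_G = 7+2 = 9
ES_H = max(EF_C=14, EF_D=21, EF_E=20, EF_F=20, EF_G=9) = 21; EF_H = 21+3 = 24
Expected project duration μ = 24 days. Critical path: A → D → H.

24 days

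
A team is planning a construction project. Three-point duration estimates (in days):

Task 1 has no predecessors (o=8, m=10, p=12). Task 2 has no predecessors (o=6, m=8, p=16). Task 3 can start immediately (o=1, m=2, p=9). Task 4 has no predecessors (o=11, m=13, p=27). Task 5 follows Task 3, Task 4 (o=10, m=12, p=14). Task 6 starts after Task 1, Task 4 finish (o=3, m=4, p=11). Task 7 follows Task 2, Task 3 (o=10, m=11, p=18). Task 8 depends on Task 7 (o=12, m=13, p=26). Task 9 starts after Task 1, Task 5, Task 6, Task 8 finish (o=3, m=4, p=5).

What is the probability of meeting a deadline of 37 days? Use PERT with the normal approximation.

0.173

te_Task 1 = (8 + 4·10 + 12)/6 = 60/6 = 10; σ²_Task 1 = ((12−8)/6)² = 0.444
te_Task 2 = (6 + 4·8 + 16)/6 = 54/6 = 9; σ²_Task 2 = ((16−6)/6)² = 2.778
te_Task 3 = (1 + 4·2 + 9)/6 = 18/6 = 3; σ²_Task 3 = ((9−1)/6)² = 1.778
te_Task 4 = (11 + 4·13 + 27)/6 = 90/6 = 15; σ²_Task 4 = ((27−11)/6)² = 7.111
te_Task 5 = (10 + 4·12 + 14)/6 = 72/6 = 12; σ²_Task 5 = ((14−10)/6)² = 0.444
te_Task 6 = (3 + 4·4 + 11)/6 = 30/6 = 5; σ²_Task 6 = ((11−3)/6)² = 1.778
te_Task 7 = (10 + 4·11 + 18)/6 = 72/6 = 12; σ²_Task 7 = ((18−10)/6)² = 1.778
te_Task 8 = (12 + 4·13 + 26)/6 = 90/6 = 15; σ²_Task 8 = ((26−12)/6)² = 5.444
te_Task 9 = (3 + 4·4 + 5)/6 = 24/6 = 4; σ²_Task 9 = ((5−3)/6)² = 0.111

Forward pass:
ES_Task 1 = 0; EF_Task 1 = 10
ES_Task 2 = 0; EF_Task 2 = 9
ES_Task 3 = 0; EF_Task 3 = 3
ES_Task 4 = 0; EF_Task 4 = 15
ES_Task 5 = max(EF_Task 3=3, EF_Task 4=15) = 15; EF_Task 5 = 15+12 = 27
ES_Task 6 = max(EF_Task 1=10, EF_Task 4=15) = 15; EF_Task 6 = 15+5 = 20
ES_Task 7 = max(EF_Task 2=9, EF_Task 3=3) = 9; EF_Task 7 = 9+12 = 21
ES_Task 8 = 21; EF_Task 8 = 21+15 = 36
ES_Task 9 = max(EF_Task 1=10, EF_Task 5=27, EF_Task 6=20, EF_Task 8=36) = 36; EF_Task 9 = 36+4 = 40
Expected project duration μ = 40 days. Critical path: Task 2 → Task 7 → Task 8 → Task 9.

Variance along critical path = 2.778 + 1.778 + 5.444 + 0.111 = 10.111; σ = √10.111 = 3.180 days.
Z = (37 − 40) / 3.180 = -0.943
P(T ≤ 37) = Φ(-0.943) ≈ 0.173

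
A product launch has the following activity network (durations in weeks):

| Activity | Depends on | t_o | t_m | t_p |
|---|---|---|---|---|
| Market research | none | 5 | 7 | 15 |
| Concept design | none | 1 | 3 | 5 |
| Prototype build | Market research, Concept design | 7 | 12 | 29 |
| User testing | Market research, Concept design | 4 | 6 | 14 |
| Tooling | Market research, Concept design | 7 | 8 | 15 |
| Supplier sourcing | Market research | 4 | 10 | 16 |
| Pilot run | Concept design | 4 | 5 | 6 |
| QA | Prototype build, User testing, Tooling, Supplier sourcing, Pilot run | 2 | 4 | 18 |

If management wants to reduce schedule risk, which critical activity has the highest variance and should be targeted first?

te_Market research = (5 + 4·7 + 15)/6 = 48/6 = 8; σ²_Market research = ((15−5)/6)² = 2.778
te_Concept design = (1 + 4·3 + 5)/6 = 18/6 = 3; σ²_Concept design = ((5−1)/6)² = 0.444
te_Prototype build = (7 + 4·12 + 29)/6 = 84/6 = 14; σ²_Prototype build = ((29−7)/6)² = 13.444
te_User testing = (4 + 4·6 + 14)/6 = 42/6 = 7; σ²_User testing = ((14−4)/6)² = 2.778
te_Tooling = (7 + 4·8 + 15)/6 = 54/6 = 9; σ²_Tooling = ((15−7)/6)² = 1.778
te_Supplier sourcing = (4 + 4·10 + 16)/6 = 60/6 = 10; σ²_Supplier sourcing = ((16−4)/6)² = 4.000
te_Pilot run = (4 + 4·5 + 6)/6 = 30/6 = 5; σ²_Pilot run = ((6−4)/6)² = 0.111
te_QA = (2 + 4·4 + 18)/6 = 36/6 = 6; σ²_QA = ((18−2)/6)² = 7.111

Forward pass:
ES_Market research = 0; EF_Market research = 8
ES_Concept design = 0; EF_Concept design = 3
ES_Prototype build = max(EF_Market research=8, EF_Concept design=3) = 8; EF_Prototype build = 8+14 = 22
ES_User testing = max(EF_Market research=8, EF_Concept design=3) = 8; EF_User testing = 8+7 = 15
ES_Tooling = max(EF_Market research=8, EF_Concept design=3) = 8; EF_Tooling = 8+9 = 17
ES_Supplier sourcing = 8; EF_Supplier sourcing = 8+10 = 18
ES_Pilot run = 3; EF_Pilot run = 3+5 = 8
ES_QA = max(EF_Prototype build=22, EF_User testing=15, EF_Tooling=17, EF_Supplier sourcing=18, EF_Pilot run=8) = 22; EF_QA = 22+6 = 28
Expected project duration μ = 28 weeks. Critical path: Market research → Prototype build → QA.

Variances on critical path: σ²_Market research=2.778, σ²_Prototype build=13.444, σ²_QA=7.111.
Largest is σ²_Prototype build = 13.444.

Prototype build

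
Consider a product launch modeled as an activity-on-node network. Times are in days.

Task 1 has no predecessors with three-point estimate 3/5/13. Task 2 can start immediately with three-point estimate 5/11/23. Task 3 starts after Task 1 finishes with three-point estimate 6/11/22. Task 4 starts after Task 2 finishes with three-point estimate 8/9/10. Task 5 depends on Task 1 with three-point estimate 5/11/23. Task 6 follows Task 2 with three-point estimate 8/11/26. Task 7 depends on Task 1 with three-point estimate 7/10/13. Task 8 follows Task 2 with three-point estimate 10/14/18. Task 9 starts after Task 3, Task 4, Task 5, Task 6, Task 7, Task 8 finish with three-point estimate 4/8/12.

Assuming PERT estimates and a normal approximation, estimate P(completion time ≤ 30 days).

te_Task 1 = (3 + 4·5 + 13)/6 = 36/6 = 6; σ²_Task 1 = ((13−3)/6)² = 2.778
te_Task 2 = (5 + 4·11 + 23)/6 = 72/6 = 12; σ²_Task 2 = ((23−5)/6)² = 9.000
te_Task 3 = (6 + 4·11 + 22)/6 = 72/6 = 12; σ²_Task 3 = ((22−6)/6)² = 7.111
te_Task 4 = (8 + 4·9 + 10)/6 = 54/6 = 9; σ²_Task 4 = ((10−8)/6)² = 0.111
te_Task 5 = (5 + 4·11 + 23)/6 = 72/6 = 12; σ²_Task 5 = ((23−5)/6)² = 9.000
te_Task 6 = (8 + 4·11 + 26)/6 = 78/6 = 13; σ²_Task 6 = ((26−8)/6)² = 9.000
te_Task 7 = (7 + 4·10 + 13)/6 = 60/6 = 10; σ²_Task 7 = ((13−7)/6)² = 1.000
te_Task 8 = (10 + 4·14 + 18)/6 = 84/6 = 14; σ²_Task 8 = ((18−10)/6)² = 1.778
te_Task 9 = (4 + 4·8 + 12)/6 = 48/6 = 8; σ²_Task 9 = ((12−4)/6)² = 1.778

Forward pass:
ES_Task 1 = 0; EF_Task 1 = 6
ES_Task 2 = 0; EF_Task 2 = 12
ES_Task 3 = 6; EF_Task 3 = 6+12 = 18
ES_Task 4 = 12; EF_Task 4 = 12+9 = 21
ES_Task 5 = 6; EF_Task 5 = 6+12 = 18
ES_Task 6 = 12; EF_Task 6 = 12+13 = 25
ES_Task 7 = 6; EF_Task 7 = 6+10 = 16
ES_Task 8 = 12; EF_Task 8 = 12+14 = 26
ES_Task 9 = max(EF_Task 3=18, EF_Task 4=21, EF_Task 5=18, EF_Task 6=25, EF_Task 7=16, EF_Task 8=26) = 26; EF_Task 9 = 26+8 = 34
Expected project duration μ = 34 days. Critical path: Task 2 → Task 8 → Task 9.

Variance along critical path = 9.000 + 1.778 + 1.778 = 12.556; σ = √12.556 = 3.543 days.
Z = (30 − 34) / 3.543 = -1.129
P(T ≤ 30) = Φ(-1.129) ≈ 0.129

0.129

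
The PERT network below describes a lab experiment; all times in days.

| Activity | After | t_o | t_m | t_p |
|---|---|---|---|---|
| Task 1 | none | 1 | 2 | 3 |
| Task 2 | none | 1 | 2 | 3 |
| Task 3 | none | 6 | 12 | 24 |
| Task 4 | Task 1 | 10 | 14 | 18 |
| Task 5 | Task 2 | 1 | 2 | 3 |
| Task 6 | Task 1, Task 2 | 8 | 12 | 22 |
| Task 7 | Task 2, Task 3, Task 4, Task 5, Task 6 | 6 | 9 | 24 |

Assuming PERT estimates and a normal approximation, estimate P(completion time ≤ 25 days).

0.272

te_Task 1 = (1 + 4·2 + 3)/6 = 12/6 = 2; σ²_Task 1 = ((3−1)/6)² = 0.111
te_Task 2 = (1 + 4·2 + 3)/6 = 12/6 = 2; σ²_Task 2 = ((3−1)/6)² = 0.111
te_Task 3 = (6 + 4·12 + 24)/6 = 78/6 = 13; σ²_Task 3 = ((24−6)/6)² = 9.000
te_Task 4 = (10 + 4·14 + 18)/6 = 84/6 = 14; σ²_Task 4 = ((18−10)/6)² = 1.778
te_Task 5 = (1 + 4·2 + 3)/6 = 12/6 = 2; σ²_Task 5 = ((3−1)/6)² = 0.111
te_Task 6 = (8 + 4·12 + 22)/6 = 78/6 = 13; σ²_Task 6 = ((22−8)/6)² = 5.444
te_Task 7 = (6 + 4·9 + 24)/6 = 66/6 = 11; σ²_Task 7 = ((24−6)/6)² = 9.000

Forward pass:
ES_Task 1 = 0; EF_Task 1 = 2
ES_Task 2 = 0; EF_Task 2 = 2
ES_Task 3 = 0; EF_Task 3 = 13
ES_Task 4 = 2; EF_Task 4 = 2+14 = 16
ES_Task 5 = 2; EF_Task 5 = 2+2 = 4
ES_Task 6 = max(EF_Task 1=2, EF_Task 2=2) = 2; EF_Task 6 = 2+13 = 15
ES_Task 7 = max(EF_Task 2=2, EF_Task 3=13, EF_Task 4=16, EF_Task 5=4, EF_Task 6=15) = 16; EF_Task 7 = 16+11 = 27
Expected project duration μ = 27 days. Critical path: Task 1 → Task 4 → Task 7.

Variance along critical path = 0.111 + 1.778 + 9.000 = 10.889; σ = √10.889 = 3.300 days.
Z = (25 − 27) / 3.300 = -0.606
P(T ≤ 25) = Φ(-0.606) ≈ 0.272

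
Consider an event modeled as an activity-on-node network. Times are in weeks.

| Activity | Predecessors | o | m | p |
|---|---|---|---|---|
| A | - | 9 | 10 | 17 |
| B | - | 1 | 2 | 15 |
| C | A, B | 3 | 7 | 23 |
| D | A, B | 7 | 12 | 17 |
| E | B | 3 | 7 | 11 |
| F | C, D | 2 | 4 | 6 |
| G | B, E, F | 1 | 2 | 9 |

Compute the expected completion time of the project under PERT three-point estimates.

te_A = (9 + 4·10 + 17)/6 = 66/6 = 11
te_B = (1 + 4·2 + 15)/6 = 24/6 = 4
te_C = (3 + 4·7 + 23)/6 = 54/6 = 9
te_D = (7 + 4·12 + 17)/6 = 72/6 = 12
te_E = (3 + 4·7 + 11)/6 = 42/6 = 7
te_F = (2 + 4·4 + 6)/6 = 24/6 = 4
te_G = (1 + 4·2 + 9)/6 = 18/6 = 3

Forward pass:
ES_A = 0; EF_A = 11
ES_B = 0; EF_B = 4
ES_C = max(EF_A=11, EF_B=4) = 11; EF_C = 11+9 = 20
ES_D = max(EF_A=11, EF_B=4) = 11; EF_D = 11+12 = 23
ES_E = 4; EF_E = 4+7 = 11
ES_F = max(EF_C=20, EF_D=23) = 23; EF_F = 23+4 = 27
ES_G = max(EF_B=4, EF_E=11, EF_F=27) = 27; EF_G = 27+3 = 30
Expected project duration μ = 30 weeks. Critical path: A → D → F → G.

30 weeks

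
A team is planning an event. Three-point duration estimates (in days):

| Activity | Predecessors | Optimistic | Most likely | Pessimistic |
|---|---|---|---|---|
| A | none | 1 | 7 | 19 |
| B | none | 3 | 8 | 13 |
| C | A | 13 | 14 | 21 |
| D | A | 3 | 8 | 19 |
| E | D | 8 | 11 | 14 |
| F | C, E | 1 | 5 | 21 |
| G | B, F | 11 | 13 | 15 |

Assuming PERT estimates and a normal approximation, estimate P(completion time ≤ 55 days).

0.904

te_A = (1 + 4·7 + 19)/6 = 48/6 = 8; σ²_A = ((19−1)/6)² = 9.000
te_B = (3 + 4·8 + 13)/6 = 48/6 = 8; σ²_B = ((13−3)/6)² = 2.778
te_C = (13 + 4·14 + 21)/6 = 90/6 = 15; σ²_C = ((21−13)/6)² = 1.778
te_D = (3 + 4·8 + 19)/6 = 54/6 = 9; σ²_D = ((19−3)/6)² = 7.111
te_E = (8 + 4·11 + 14)/6 = 66/6 = 11; σ²_E = ((14−8)/6)² = 1.000
te_F = (1 + 4·5 + 21)/6 = 42/6 = 7; σ²_F = ((21−1)/6)² = 11.111
te_G = (11 + 4·13 + 15)/6 = 78/6 = 13; σ²_G = ((15−11)/6)² = 0.444

Forward pass:
ES_A = 0; EF_A = 8
ES_B = 0; EF_B = 8
ES_C = 8; EF_C = 8+15 = 23
ES_D = 8; EF_D = 8+9 = 17
ES_E = 17; EF_E = 17+11 = 28
ES_F = max(EF_C=23, EF_E=28) = 28; EF_F = 28+7 = 35
ES_G = max(EF_B=8, EF_F=35) = 35; EF_G = 35+13 = 48
Expected project duration μ = 48 days. Critical path: A → D → E → F → G.

Variance along critical path = 9.000 + 7.111 + 1.000 + 11.111 + 0.444 = 28.667; σ = √28.667 = 5.354 days.
Z = (55 − 48) / 5.354 = 1.307
P(T ≤ 55) = Φ(1.307) ≈ 0.904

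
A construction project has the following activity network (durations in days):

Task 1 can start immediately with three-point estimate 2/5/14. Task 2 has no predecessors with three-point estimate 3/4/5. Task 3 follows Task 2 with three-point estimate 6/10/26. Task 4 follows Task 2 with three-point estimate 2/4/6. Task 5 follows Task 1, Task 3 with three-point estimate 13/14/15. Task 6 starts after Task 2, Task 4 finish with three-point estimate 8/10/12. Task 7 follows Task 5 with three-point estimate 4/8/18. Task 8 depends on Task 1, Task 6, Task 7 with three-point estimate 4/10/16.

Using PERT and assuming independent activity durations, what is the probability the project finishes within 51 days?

te_Task 1 = (2 + 4·5 + 14)/6 = 36/6 = 6; σ²_Task 1 = ((14−2)/6)² = 4.000
te_Task 2 = (3 + 4·4 + 5)/6 = 24/6 = 4; σ²_Task 2 = ((5−3)/6)² = 0.111
te_Task 3 = (6 + 4·10 + 26)/6 = 72/6 = 12; σ²_Task 3 = ((26−6)/6)² = 11.111
te_Task 4 = (2 + 4·4 + 6)/6 = 24/6 = 4; σ²_Task 4 = ((6−2)/6)² = 0.444
te_Task 5 = (13 + 4·14 + 15)/6 = 84/6 = 14; σ²_Task 5 = ((15−13)/6)² = 0.111
te_Task 6 = (8 + 4·10 + 12)/6 = 60/6 = 10; σ²_Task 6 = ((12−8)/6)² = 0.444
te_Task 7 = (4 + 4·8 + 18)/6 = 54/6 = 9; σ²_Task 7 = ((18−4)/6)² = 5.444
te_Task 8 = (4 + 4·10 + 16)/6 = 60/6 = 10; σ²_Task 8 = ((16−4)/6)² = 4.000

Forward pass:
ES_Task 1 = 0; EF_Task 1 = 6
ES_Task 2 = 0; EF_Task 2 = 4
ES_Task 3 = 4; EF_Task 3 = 4+12 = 16
ES_Task 4 = 4; EF_Task 4 = 4+4 = 8
ES_Task 5 = max(EF_Task 1=6, EF_Task 3=16) = 16; EF_Task 5 = 16+14 = 30
ES_Task 6 = max(EF_Task 2=4, EF_Task 4=8) = 8; EF_Task 6 = 8+10 = 18
ES_Task 7 = 30; EF_Task 7 = 30+9 = 39
ES_Task 8 = max(EF_Task 1=6, EF_Task 6=18, EF_Task 7=39) = 39; EF_Task 8 = 39+10 = 49
Expected project duration μ = 49 days. Critical path: Task 2 → Task 3 → Task 5 → Task 7 → Task 8.

Variance along critical path = 0.111 + 11.111 + 0.111 + 5.444 + 4.000 = 20.778; σ = √20.778 = 4.558 days.
Z = (51 − 49) / 4.558 = 0.439
P(T ≤ 51) = Φ(0.439) ≈ 0.670

0.670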